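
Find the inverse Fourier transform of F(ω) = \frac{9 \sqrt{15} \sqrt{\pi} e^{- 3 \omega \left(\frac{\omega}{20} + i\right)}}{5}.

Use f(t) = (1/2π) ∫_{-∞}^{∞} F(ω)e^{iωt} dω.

f(t) = 9 e^{- \frac{5 \left(t - 3\right)^{2}}{3}}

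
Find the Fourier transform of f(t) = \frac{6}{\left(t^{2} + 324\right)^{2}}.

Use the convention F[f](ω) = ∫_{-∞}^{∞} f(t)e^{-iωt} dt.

F(ω) = \frac{\pi \left(18 \left|{\omega}\right| + 1\right) e^{- 18 \left|{\omega}\right|}}{1944}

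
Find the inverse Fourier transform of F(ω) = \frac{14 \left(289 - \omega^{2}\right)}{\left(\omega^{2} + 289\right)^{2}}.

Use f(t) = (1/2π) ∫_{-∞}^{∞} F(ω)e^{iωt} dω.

f(t) = 7 e^{- 17 \left|{t}\right|} \left|{t}\right|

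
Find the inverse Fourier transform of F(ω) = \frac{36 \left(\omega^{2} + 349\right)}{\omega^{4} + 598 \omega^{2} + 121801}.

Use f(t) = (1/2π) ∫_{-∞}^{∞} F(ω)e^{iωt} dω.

f(t) = e^{- 18 \left|{t}\right|} \cos{\left(5 \left|{t}\right| \right)}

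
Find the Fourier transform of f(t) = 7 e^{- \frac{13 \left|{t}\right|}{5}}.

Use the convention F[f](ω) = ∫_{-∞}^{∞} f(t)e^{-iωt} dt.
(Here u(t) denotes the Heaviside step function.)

F(ω) = \frac{910}{25 \omega^{2} + 169}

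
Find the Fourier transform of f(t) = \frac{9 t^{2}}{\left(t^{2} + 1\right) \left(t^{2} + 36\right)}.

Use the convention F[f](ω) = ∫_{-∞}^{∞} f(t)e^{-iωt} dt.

F(ω) = \frac{9 \pi \left(6 - e^{5 \left|{\omega}\right|}\right) e^{- 6 \left|{\omega}\right|}}{35}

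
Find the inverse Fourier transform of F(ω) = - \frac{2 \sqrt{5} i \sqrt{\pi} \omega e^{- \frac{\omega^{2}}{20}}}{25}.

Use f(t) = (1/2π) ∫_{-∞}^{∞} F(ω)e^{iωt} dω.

f(t) = 4 t e^{- 5 t^{2}}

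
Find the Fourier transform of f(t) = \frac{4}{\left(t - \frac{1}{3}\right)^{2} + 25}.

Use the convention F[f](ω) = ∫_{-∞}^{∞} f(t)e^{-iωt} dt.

F(ω) = \frac{4 \pi e^{- \frac{i \omega}{3} - 5 \left|{\omega}\right|}}{5}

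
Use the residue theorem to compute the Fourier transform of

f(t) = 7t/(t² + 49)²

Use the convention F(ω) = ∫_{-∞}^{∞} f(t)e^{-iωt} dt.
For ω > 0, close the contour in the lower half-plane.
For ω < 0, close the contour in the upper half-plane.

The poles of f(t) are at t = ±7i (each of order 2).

Let g(z) = f(z)e^{-iωz}; for large |z| the factor e^{-iωz} decays in the lower half-plane when ω > 0 and in the upper half-plane when ω < 0.

Case ω > 0 (lower half-plane, clockwise contour ⇒ F(ω) = -2πi·ΣRes):
  Res_{z = - 7 i} g(z) = \frac{\omega e^{- 7 \omega}}{4} (pole of order 2)
  F(ω) = -2πi·ΣRes = - \frac{i \pi \omega e^{- 7 \omega}}{2}

Case ω < 0 (upper half-plane, counterclockwise contour ⇒ F(ω) = +2πi·ΣRes):
  Res_{z = 7 i} g(z) = - \frac{\omega e^{7 \omega}}{4} (pole of order 2)
  F(ω) = 2πi·ΣRes = - \frac{i \pi \omega e^{7 \omega}}{2}

Both cases combine into a single formula in |ω|:

F(ω) = - \frac{i \pi \omega e^{- 7 \left|{\omega}\right|}}{2}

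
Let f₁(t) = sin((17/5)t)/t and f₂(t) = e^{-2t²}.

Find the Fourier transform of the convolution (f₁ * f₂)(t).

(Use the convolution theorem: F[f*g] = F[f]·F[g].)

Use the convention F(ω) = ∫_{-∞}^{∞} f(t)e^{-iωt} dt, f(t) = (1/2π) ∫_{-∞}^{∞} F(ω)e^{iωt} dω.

F[f₁*f₂](ω) = \begin{cases} \frac{\sqrt{2} \pi^{\frac{3}{2}} e^{- \frac{\omega^{2}}{8}}}{2} & \text{for}\: \omega > - \frac{17}{5} \wedge \omega < \frac{17}{5} \\0 & \text{otherwise} \end{cases}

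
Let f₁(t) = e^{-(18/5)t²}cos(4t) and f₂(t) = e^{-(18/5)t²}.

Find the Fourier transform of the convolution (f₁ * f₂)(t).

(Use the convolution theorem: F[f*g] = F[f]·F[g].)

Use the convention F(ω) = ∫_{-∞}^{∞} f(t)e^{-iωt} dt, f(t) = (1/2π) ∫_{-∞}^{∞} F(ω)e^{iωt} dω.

F[f₁*f₂](ω) = \frac{5 \pi \left(e^{\frac{10 \omega}{9}} + 1\right) e^{- \frac{5 \omega^{2}}{36} - \frac{5 \omega}{9} - \frac{10}{9}}}{36}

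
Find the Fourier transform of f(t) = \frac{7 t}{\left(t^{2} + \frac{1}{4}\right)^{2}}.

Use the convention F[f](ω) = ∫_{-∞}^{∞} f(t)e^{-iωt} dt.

F(ω) = - 7 i \pi \omega e^{- \frac{\left|{\omega}\right|}{2}}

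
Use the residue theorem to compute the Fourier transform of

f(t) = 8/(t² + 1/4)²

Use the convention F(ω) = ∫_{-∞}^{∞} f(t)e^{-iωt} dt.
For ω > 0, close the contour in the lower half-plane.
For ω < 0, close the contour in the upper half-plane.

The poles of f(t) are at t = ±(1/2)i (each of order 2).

Let g(z) = f(z)e^{-iωz}; for large |z| the factor e^{-iωz} decays in the lower half-plane when ω > 0 and in the upper half-plane when ω < 0.

Case ω > 0 (lower half-plane, clockwise contour ⇒ F(ω) = -2πi·ΣRes):
  Res_{z = - \frac{i}{2}} g(z) = 8 i \left(\omega + 2\right) e^{- \frac{\omega}{2}} (pole of order 2)
  F(ω) = -2πi·ΣRes = 16 \pi \left(\omega + 2\right) e^{- \frac{\omega}{2}}

Case ω < 0 (upper half-plane, counterclockwise contour ⇒ F(ω) = +2πi·ΣRes):
  Res_{z = \frac{i}{2}} g(z) = 8 i \left(\omega - 2\right) e^{\frac{\omega}{2}} (pole of order 2)
  F(ω) = 2πi·ΣRes = 16 \pi \left(2 - \omega\right) e^{\frac{\omega}{2}}

Both cases combine into a single formula in |ω|:

F(ω) = 16 \pi \left(\left|{\omega}\right| + 2\right) e^{- \frac{\left|{\omega}\right|}{2}}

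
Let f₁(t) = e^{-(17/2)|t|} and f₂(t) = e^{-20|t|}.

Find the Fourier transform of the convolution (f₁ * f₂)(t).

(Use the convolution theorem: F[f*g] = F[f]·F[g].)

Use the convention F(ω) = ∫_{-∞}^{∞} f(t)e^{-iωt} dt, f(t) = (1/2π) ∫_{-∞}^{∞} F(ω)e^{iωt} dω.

F[f₁*f₂](ω) = \frac{2720}{\left(\omega^{2} + 400\right) \left(4 \omega^{2} + 289\right)}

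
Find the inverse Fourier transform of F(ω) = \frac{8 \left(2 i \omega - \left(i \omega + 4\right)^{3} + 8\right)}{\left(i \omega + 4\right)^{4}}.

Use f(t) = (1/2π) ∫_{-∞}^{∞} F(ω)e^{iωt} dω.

f(t) = 8 \left(t^{2} - 1\right) e^{- 4 t} u\left(t\right)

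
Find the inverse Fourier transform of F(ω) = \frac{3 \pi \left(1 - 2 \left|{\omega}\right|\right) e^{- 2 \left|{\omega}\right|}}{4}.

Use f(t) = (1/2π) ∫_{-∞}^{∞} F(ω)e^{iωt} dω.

f(t) = \frac{3 t^{2}}{\left(t^{2} + 4\right)^{2}}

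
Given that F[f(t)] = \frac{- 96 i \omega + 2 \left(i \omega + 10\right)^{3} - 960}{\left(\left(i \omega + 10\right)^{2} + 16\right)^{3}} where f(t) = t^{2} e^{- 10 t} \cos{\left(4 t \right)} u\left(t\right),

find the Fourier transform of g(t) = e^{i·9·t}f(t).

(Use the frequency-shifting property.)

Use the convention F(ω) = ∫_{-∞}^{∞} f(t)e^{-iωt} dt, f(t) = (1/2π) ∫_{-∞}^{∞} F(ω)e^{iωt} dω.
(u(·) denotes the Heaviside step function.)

F[g](ω) = \frac{2 \left(48 i \left(9 - \omega\right) + \left(i \left(\omega - 9\right) + 10\right)^{3} - 480\right)}{\left(\left(i \left(\omega - 9\right) + 10\right)^{2} + 16\right)^{3}}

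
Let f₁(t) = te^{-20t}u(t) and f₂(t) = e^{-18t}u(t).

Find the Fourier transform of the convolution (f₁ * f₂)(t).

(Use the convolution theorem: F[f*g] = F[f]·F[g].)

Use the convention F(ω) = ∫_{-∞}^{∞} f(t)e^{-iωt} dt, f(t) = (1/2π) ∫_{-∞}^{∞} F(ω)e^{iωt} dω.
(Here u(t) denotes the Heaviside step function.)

F[f₁*f₂](ω) = \frac{1}{\left(i \omega + 18\right) \left(i \omega + 20\right)^{2}}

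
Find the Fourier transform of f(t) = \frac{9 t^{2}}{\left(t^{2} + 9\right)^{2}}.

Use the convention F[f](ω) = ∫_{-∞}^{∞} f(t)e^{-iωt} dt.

F(ω) = \frac{3 \pi \left(1 - 3 \left|{\omega}\right|\right) e^{- 3 \left|{\omega}\right|}}{2}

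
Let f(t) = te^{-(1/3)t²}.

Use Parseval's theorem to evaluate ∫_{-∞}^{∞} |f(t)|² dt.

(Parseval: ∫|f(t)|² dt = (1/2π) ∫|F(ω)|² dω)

∫|f(t)|² dt = \frac{3 \sqrt{6} \sqrt{\pi}}{8}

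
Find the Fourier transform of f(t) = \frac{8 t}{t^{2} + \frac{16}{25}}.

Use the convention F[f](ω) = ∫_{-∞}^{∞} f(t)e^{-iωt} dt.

F(ω) = - 8 i \pi e^{- \frac{4 \left|{\omega}\right|}{5}} \operatorname{sign}{\left(\omega \right)}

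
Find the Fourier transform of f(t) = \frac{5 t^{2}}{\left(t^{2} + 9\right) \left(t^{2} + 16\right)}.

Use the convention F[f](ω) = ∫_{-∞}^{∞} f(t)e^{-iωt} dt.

F(ω) = \frac{5 \pi \left(4 - 3 e^{\left|{\omega}\right|}\right) e^{- 4 \left|{\omega}\right|}}{7}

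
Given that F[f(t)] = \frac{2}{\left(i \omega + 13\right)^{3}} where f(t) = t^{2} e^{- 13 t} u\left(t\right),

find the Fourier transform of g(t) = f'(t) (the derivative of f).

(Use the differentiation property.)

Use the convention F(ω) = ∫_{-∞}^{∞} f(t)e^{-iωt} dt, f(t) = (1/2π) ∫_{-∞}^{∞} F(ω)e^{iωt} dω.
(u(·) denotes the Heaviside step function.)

F[g](ω) = \frac{2 i \omega}{\left(i \omega + 13\right)^{3}}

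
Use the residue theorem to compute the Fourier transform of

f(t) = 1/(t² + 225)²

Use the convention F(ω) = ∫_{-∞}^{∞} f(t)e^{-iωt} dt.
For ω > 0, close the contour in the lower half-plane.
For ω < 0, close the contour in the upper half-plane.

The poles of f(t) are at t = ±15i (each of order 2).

Let g(z) = f(z)e^{-iωz}; for large |z| the factor e^{-iωz} decays in the lower half-plane when ω > 0 and in the upper half-plane when ω < 0.

Case ω > 0 (lower half-plane, clockwise contour ⇒ F(ω) = -2πi·ΣRes):
  Res_{z = - 15 i} g(z) = \frac{i \left(15 \omega + 1\right) e^{- 15 \omega}}{13500} (pole of order 2)
  F(ω) = -2πi·ΣRes = \frac{\pi \left(15 \omega + 1\right) e^{- 15 \omega}}{6750}

Case ω < 0 (upper half-plane, counterclockwise contour ⇒ F(ω) = +2πi·ΣRes):
  Res_{z = 15 i} g(z) = \frac{i \left(15 \omega - 1\right) e^{15 \omega}}{13500} (pole of order 2)
  F(ω) = 2πi·ΣRes = \frac{\pi \left(1 - 15 \omega\right) e^{15 \omega}}{6750}

Both cases combine into a single formula in |ω|:

F(ω) = \frac{\pi \left(15 \left|{\omega}\right| + 1\right) e^{- 15 \left|{\omega}\right|}}{6750}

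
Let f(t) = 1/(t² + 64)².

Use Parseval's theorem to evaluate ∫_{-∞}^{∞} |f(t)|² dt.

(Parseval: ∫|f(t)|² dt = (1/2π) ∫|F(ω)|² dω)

∫|f(t)|² dt = \frac{5 \pi}{33554432}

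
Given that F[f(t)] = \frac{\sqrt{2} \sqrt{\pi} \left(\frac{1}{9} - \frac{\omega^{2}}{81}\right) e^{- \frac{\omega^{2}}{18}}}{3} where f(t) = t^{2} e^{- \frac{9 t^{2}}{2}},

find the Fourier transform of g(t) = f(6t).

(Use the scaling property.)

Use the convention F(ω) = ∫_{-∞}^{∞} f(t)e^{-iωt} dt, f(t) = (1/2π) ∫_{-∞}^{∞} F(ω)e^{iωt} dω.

F[g](ω) = \frac{\sqrt{2} \sqrt{\pi} \left(324 - \omega^{2}\right) e^{- \frac{\omega^{2}}{648}}}{52488}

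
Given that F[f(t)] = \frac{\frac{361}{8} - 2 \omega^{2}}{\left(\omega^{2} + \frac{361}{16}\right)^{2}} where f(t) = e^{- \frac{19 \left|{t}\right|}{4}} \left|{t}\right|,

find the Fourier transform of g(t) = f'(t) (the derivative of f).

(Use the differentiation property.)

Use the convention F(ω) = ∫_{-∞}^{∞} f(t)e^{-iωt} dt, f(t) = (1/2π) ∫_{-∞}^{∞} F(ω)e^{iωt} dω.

F[g](ω) = - \frac{32 i \omega \left(16 \omega^{2} - 361\right)}{\left(16 \omega^{2} + 361\right)^{2}}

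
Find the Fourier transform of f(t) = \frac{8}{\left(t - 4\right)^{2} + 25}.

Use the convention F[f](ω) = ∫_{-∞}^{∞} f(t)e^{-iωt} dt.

F(ω) = \frac{8 \pi e^{- 4 i \omega - 5 \left|{\omega}\right|}}{5}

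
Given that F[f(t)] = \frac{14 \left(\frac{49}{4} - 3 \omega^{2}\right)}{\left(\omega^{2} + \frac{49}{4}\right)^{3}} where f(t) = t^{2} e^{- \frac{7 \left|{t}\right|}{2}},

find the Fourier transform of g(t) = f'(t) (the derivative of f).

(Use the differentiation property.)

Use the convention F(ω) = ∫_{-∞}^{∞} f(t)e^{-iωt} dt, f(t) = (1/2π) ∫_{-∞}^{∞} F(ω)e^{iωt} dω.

F[g](ω) = - \frac{224 i \omega \left(12 \omega^{2} - 49\right)}{\left(4 \omega^{2} + 49\right)^{3}}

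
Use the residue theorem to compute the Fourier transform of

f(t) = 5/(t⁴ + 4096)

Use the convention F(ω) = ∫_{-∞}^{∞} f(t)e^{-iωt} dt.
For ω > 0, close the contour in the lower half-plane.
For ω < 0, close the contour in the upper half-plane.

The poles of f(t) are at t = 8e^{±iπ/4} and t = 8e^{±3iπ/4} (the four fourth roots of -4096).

Let g(z) = f(z)e^{-iωz}; for large |z| the factor e^{-iωz} decays in the lower half-plane when ω > 0 and in the upper half-plane when ω < 0.

Case ω > 0 (lower half-plane, clockwise contour ⇒ F(ω) = -2πi·ΣRes):
  Res_{z = - 4 \sqrt{2} - 4 \sqrt{2} i} g(z) = \frac{5 \sqrt{2} i \left(1 - i\right) e^{4 \sqrt{2} \omega \left(-1 + i\right)}}{4096}
  Res_{z = 4 \sqrt{2} - 4 \sqrt{2} i} g(z) = \frac{5 \sqrt{2} i \left(1 + i\right) e^{- 4 \sqrt{2} \omega \left(1 + i\right)}}{4096}
  F(ω) = -2πi·ΣRes = \frac{5 \sqrt{2} \pi \left(1 - i\right) \left(e^{8 \sqrt{2} i \omega} + i\right) e^{- 4 \sqrt{2} \omega \left(1 + i\right)}}{2048} = \frac{5 \sqrt{2} \pi \left(\sin{\left(4 \sqrt{2} \omega \right)} + \cos{\left(4 \sqrt{2} \omega \right)}\right) e^{- 4 \sqrt{2} \omega}}{1024}

Case ω < 0 (upper half-plane, counterclockwise contour ⇒ F(ω) = +2πi·ΣRes):
  Res_{z = 4 \sqrt{2} + 4 \sqrt{2} i} g(z) = \frac{5 \sqrt{2} i \left(-1 + i\right) e^{4 \sqrt{2} \omega \left(1 - i\right)}}{4096}
  Res_{z = - 4 \sqrt{2} + 4 \sqrt{2} i} g(z) = \frac{5 \sqrt{2} \left(1 - i\right) e^{4 \sqrt{2} \omega \left(1 + i\right)}}{4096}
  F(ω) = 2πi·ΣRes = - \frac{5 \sqrt{2} i \pi \left(i \left(1 - i\right) e^{4 \sqrt{2} \omega \left(1 - i\right)} - \left(1 - i\right) e^{4 \sqrt{2} \omega \left(1 + i\right)}\right)}{2048} = \frac{5 \sqrt{2} \pi \left(- \sin{\left(4 \sqrt{2} \omega \right)} + \cos{\left(4 \sqrt{2} \omega \right)}\right) e^{4 \sqrt{2} \omega}}{1024}

Both cases combine into a single formula in |ω|:

F(ω) = \frac{5 \sqrt{2} \pi \left(\sin{\left(4 \sqrt{2} \left|{\omega}\right| \right)} + \cos{\left(4 \sqrt{2} \left|{\omega}\right| \right)}\right) e^{- 4 \sqrt{2} \left|{\omega}\right|}}{1024}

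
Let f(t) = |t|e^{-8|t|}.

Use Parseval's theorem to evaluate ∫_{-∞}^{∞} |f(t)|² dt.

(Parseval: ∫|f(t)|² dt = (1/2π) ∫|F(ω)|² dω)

∫|f(t)|² dt = \frac{1}{1024}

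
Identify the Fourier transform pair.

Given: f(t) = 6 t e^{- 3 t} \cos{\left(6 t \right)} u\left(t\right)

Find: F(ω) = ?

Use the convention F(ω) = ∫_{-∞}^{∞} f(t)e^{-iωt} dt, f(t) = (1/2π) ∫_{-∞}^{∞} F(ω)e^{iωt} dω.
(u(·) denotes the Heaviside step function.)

F(ω) = \frac{6 \left(\left(i \omega + 3\right)^{2} - 36\right)}{\left(\left(i \omega + 3\right)^{2} + 36\right)^{2}}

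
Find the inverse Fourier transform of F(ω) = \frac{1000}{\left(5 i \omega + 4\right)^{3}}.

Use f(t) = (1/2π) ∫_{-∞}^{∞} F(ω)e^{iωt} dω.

f(t) = 4 t^{2} e^{- \frac{4 t}{5}} u\left(t\right)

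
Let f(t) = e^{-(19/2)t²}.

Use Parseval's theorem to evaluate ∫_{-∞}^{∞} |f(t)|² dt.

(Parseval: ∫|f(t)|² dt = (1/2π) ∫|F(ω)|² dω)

∫|f(t)|² dt = \frac{\sqrt{19} \sqrt{\pi}}{19}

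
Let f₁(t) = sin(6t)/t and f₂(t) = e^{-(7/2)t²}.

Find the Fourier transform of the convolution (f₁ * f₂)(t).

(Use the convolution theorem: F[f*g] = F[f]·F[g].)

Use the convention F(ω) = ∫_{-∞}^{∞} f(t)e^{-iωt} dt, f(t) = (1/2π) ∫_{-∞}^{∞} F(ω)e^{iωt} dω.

F[f₁*f₂](ω) = \begin{cases} \frac{\sqrt{14} \pi^{\frac{3}{2}} e^{- \frac{\omega^{2}}{14}}}{7} & \text{for}\: \omega > -6 \wedge \omega < 6 \\0 & \text{otherwise} \end{cases}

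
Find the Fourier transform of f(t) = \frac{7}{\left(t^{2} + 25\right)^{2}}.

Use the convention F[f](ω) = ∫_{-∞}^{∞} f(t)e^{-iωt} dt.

F(ω) = \frac{7 \pi \left(5 \left|{\omega}\right| + 1\right) e^{- 5 \left|{\omega}\right|}}{250}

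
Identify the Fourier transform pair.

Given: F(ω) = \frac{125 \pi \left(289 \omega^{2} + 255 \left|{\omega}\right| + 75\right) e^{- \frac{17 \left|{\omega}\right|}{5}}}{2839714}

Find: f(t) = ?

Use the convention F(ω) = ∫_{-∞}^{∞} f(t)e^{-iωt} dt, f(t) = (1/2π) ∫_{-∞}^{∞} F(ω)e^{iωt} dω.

f(t) = \frac{4}{\left(t^{2} + \frac{289}{25}\right)^{3}}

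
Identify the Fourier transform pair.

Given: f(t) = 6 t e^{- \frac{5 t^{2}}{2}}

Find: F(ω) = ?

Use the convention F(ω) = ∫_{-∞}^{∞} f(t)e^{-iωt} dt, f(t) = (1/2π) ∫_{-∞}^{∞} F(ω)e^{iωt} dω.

F(ω) = - \frac{6 \sqrt{10} i \sqrt{\pi} \omega e^{- \frac{\omega^{2}}{10}}}{25}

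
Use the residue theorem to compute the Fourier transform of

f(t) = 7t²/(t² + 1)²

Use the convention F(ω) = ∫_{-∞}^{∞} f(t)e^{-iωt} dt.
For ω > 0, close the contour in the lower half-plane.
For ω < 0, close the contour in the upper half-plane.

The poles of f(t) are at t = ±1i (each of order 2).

Let g(z) = f(z)e^{-iωz}; for large |z| the factor e^{-iωz} decays in the lower half-plane when ω > 0 and in the upper half-plane when ω < 0.

Case ω > 0 (lower half-plane, clockwise contour ⇒ F(ω) = -2πi·ΣRes):
  Res_{z = - i} g(z) = \frac{7 i \left(1 - \omega\right) e^{- \omega}}{4} (pole of order 2)
  F(ω) = -2πi·ΣRes = \frac{7 \pi \left(1 - \omega\right) e^{- \omega}}{2}

Case ω < 0 (upper half-plane, counterclockwise contour ⇒ F(ω) = +2πi·ΣRes):
  Res_{z = i} g(z) = \frac{7 i \left(- \omega - 1\right) e^{\omega}}{4} (pole of order 2)
  F(ω) = 2πi·ΣRes = \frac{7 \pi \left(\omega + 1\right) e^{\omega}}{2}

Both cases combine into a single formula in |ω|:

F(ω) = \frac{7 \pi \left(1 - \left|{\omega}\right|\right) e^{- \left|{\omega}\right|}}{2}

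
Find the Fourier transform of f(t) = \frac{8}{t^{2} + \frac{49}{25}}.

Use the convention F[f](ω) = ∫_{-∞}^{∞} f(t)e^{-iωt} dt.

F(ω) = \frac{40 \pi e^{- \frac{7 \left|{\omega}\right|}{5}}}{7}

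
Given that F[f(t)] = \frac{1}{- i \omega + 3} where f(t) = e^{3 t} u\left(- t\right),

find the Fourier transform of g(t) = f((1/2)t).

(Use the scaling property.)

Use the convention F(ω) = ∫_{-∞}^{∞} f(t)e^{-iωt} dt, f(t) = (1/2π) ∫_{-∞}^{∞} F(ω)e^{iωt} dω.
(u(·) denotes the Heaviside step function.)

F[g](ω) = - \frac{2}{2 i \omega - 3}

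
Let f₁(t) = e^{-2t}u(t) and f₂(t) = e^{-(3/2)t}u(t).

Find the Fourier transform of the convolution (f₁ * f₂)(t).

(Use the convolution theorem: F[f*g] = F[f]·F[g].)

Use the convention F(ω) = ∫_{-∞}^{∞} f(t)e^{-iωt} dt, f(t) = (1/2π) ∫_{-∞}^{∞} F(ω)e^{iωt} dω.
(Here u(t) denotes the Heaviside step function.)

F[f₁*f₂](ω) = \frac{2}{\left(i \omega + 2\right) \left(2 i \omega + 3\right)}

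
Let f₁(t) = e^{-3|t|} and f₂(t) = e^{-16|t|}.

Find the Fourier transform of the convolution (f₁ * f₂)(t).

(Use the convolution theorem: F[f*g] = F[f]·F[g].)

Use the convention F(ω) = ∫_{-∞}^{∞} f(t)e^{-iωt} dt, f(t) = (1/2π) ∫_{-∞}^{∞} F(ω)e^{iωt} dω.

F[f₁*f₂](ω) = \frac{192}{\left(\omega^{2} + 9\right) \left(\omega^{2} + 256\right)}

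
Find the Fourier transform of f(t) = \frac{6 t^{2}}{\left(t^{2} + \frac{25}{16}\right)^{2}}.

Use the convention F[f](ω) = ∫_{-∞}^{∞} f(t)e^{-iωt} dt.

F(ω) = \frac{3 \pi \left(4 - 5 \left|{\omega}\right|\right) e^{- \frac{5 \left|{\omega}\right|}{4}}}{5}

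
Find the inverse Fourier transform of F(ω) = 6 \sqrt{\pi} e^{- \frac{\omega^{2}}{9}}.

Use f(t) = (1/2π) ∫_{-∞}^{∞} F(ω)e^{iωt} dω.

f(t) = 9 e^{- \frac{9 t^{2}}{4}}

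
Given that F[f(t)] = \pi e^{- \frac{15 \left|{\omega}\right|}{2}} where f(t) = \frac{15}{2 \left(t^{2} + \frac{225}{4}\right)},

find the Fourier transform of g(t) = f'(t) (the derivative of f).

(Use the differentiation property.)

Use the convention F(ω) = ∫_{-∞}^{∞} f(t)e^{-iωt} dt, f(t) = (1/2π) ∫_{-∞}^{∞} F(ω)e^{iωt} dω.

F[g](ω) = i \pi \omega e^{- \frac{15 \left|{\omega}\right|}{2}}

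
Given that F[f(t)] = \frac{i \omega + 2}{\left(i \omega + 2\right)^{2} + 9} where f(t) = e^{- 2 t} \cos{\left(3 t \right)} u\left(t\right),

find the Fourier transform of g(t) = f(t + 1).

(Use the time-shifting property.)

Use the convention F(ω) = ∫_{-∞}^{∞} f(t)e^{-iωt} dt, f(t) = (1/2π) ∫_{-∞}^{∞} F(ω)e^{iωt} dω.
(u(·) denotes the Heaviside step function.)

F[g](ω) = \frac{\left(i \omega + 2\right) e^{i \omega}}{\left(i \omega + 2\right)^{2} + 9}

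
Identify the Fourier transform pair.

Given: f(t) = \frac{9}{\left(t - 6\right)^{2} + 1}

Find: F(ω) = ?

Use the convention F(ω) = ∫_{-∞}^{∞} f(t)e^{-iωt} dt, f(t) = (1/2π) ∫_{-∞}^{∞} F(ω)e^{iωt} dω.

F(ω) = 9 \pi e^{- 6 i \omega - \left|{\omega}\right|}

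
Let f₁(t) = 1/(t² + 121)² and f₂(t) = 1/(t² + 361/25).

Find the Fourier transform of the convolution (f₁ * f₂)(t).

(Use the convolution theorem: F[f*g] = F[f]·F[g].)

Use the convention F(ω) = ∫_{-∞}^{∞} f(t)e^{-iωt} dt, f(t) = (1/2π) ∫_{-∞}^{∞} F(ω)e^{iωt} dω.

F[f₁*f₂](ω) = \frac{5 \pi^{2} \left(11 \left|{\omega}\right| + 1\right) e^{- \frac{74 \left|{\omega}\right|}{5}}}{50578}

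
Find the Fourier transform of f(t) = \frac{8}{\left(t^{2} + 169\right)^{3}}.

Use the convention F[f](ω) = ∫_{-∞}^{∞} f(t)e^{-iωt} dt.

F(ω) = \frac{\pi \left(169 \omega^{2} + 39 \left|{\omega}\right| + 3\right) e^{- 13 \left|{\omega}\right|}}{371293}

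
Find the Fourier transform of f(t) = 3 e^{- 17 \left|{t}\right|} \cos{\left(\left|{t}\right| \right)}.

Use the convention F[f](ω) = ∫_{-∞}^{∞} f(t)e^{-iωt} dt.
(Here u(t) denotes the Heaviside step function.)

F(ω) = \frac{102 \left(\omega^{2} + 290\right)}{\omega^{4} + 576 \omega^{2} + 84100}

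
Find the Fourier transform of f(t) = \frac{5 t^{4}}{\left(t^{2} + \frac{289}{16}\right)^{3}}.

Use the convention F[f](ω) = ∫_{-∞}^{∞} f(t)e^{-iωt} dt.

F(ω) = \frac{5 \pi \left(289 \omega^{2} - 340 \left|{\omega}\right| + 48\right) e^{- \frac{17 \left|{\omega}\right|}{4}}}{544}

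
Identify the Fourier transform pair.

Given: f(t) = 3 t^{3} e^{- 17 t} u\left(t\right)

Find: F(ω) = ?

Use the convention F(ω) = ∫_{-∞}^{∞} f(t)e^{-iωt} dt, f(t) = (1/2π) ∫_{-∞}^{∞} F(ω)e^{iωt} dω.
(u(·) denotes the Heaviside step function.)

F(ω) = \frac{18}{\left(i \omega + 17\right)^{4}}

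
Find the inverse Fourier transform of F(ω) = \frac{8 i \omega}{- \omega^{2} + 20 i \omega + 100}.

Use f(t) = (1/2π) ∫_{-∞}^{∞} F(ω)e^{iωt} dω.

f(t) = 8 \left(1 - 10 t\right) e^{- 10 t} u\left(t\right)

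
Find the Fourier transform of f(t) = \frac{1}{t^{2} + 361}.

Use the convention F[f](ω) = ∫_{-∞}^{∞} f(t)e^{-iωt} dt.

F(ω) = \frac{\pi e^{- 19 \left|{\omega}\right|}}{19}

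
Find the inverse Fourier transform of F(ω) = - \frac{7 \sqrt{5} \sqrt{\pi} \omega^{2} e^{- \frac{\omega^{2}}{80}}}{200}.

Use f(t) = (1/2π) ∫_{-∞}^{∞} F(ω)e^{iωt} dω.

f(t) = 7 \left(80 t^{2} - 2\right) e^{- 20 t^{2}}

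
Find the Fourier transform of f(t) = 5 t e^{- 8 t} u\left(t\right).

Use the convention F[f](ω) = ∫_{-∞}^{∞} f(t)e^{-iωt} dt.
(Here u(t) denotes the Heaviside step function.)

F(ω) = \frac{5}{\left(i \omega + 8\right)^{2}}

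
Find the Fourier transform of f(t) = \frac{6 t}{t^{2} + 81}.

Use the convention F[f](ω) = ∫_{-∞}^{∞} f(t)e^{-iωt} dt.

F(ω) = - 6 i \pi e^{- 9 \left|{\omega}\right|} \operatorname{sign}{\left(\omega \right)}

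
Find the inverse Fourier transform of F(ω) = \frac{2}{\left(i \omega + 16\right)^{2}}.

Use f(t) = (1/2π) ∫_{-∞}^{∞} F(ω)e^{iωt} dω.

f(t) = 2 t e^{- 16 t} u\left(t\right)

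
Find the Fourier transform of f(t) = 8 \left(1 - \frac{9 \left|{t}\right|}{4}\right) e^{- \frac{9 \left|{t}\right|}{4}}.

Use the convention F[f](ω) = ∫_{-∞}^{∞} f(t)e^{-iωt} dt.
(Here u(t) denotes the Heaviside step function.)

F(ω) = \frac{18432 \omega^{2}}{\left(16 \omega^{2} + 81\right)^{2}}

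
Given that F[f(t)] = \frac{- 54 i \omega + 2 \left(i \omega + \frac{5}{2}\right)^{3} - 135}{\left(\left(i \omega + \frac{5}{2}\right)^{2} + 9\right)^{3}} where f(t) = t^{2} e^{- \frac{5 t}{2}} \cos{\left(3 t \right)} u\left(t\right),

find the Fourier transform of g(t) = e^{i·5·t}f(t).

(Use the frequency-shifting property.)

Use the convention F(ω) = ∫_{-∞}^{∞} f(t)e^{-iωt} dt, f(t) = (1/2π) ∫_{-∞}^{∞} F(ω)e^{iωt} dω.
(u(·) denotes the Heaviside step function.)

F[g](ω) = \frac{16 \left(216 i \left(5 - \omega\right) + \left(2 i \left(\omega - 5\right) + 5\right)^{3} - 540\right)}{\left(\left(2 i \left(\omega - 5\right) + 5\right)^{2} + 36\right)^{3}}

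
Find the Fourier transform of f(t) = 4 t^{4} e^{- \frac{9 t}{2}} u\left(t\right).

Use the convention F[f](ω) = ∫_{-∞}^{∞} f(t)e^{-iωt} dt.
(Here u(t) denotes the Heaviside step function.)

F(ω) = \frac{3072}{\left(2 i \omega + 9\right)^{5}}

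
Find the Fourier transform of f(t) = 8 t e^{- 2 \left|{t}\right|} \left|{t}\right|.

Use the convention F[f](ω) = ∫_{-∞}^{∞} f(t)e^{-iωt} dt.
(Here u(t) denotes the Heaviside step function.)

F(ω) = \frac{32 i \omega \left(\omega^{2} - 12\right)}{\left(\omega^{2} + 4\right)^{3}}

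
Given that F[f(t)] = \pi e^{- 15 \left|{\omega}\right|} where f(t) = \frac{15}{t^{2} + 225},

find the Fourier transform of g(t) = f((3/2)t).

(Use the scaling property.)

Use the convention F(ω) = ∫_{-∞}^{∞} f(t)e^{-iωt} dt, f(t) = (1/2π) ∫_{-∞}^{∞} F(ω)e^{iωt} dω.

F[g](ω) = \frac{2 \pi e^{- 10 \left|{\omega}\right|}}{3}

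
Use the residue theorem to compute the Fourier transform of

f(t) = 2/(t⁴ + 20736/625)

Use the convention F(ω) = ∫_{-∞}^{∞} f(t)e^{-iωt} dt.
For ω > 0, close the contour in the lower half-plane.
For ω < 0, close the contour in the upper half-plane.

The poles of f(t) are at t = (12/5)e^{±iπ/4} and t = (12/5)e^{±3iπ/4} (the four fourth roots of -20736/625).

Let g(z) = f(z)e^{-iωz}; for large |z| the factor e^{-iωz} decays in the lower half-plane when ω > 0 and in the upper half-plane when ω < 0.

Case ω > 0 (lower half-plane, clockwise contour ⇒ F(ω) = -2πi·ΣRes):
  Res_{z = - \frac{6 \sqrt{2}}{5} - \frac{6 \sqrt{2} i}{5}} g(z) = \frac{125 \sqrt{2} i \left(1 - i\right) e^{\frac{6 \sqrt{2} \omega \left(-1 + i\right)}{5}}}{6912}
  Res_{z = \frac{6 \sqrt{2}}{5} - \frac{6 \sqrt{2} i}{5}} g(z) = \frac{125 \sqrt{2} i \left(1 + i\right) e^{- \frac{6 \sqrt{2} \omega \left(1 + i\right)}{5}}}{6912}
  F(ω) = -2πi·ΣRes = \frac{125 \sqrt{2} \pi \left(1 - i\right) \left(e^{\frac{12 \sqrt{2} i \omega}{5}} + i\right) e^{- \frac{6 \sqrt{2} \omega \left(1 + i\right)}{5}}}{3456} = \frac{125 \pi e^{- \frac{6 \sqrt{2} \omega}{5}} \sin{\left(\frac{6 \sqrt{2} \omega}{5} + \frac{\pi}{4} \right)}}{864}

Case ω < 0 (upper half-plane, counterclockwise contour ⇒ F(ω) = +2πi·ΣRes):
  Res_{z = \frac{6 \sqrt{2}}{5} + \frac{6 \sqrt{2} i}{5}} g(z) = \frac{125 \sqrt{2} i \left(-1 + i\right) e^{\frac{6 \sqrt{2} \omega \left(1 - i\right)}{5}}}{6912}
  Res_{z = - \frac{6 \sqrt{2}}{5} + \frac{6 \sqrt{2} i}{5}} g(z) = \frac{125 \sqrt{2} \left(1 - i\right) e^{\frac{6 \sqrt{2} \omega \left(1 + i\right)}{5}}}{6912}
  F(ω) = 2πi·ΣRes = - \frac{125 \sqrt{2} i \pi \left(i \left(1 - i\right) e^{\frac{6 \sqrt{2} \omega \left(1 - i\right)}{5}} - \left(1 - i\right) e^{\frac{6 \sqrt{2} \omega \left(1 + i\right)}{5}}\right)}{3456} = \frac{125 \pi e^{\frac{6 \sqrt{2} \omega}{5}} \cos{\left(\frac{6 \sqrt{2} \omega}{5} + \frac{\pi}{4} \right)}}{864}

Both cases combine into a single formula in |ω|:

F(ω) = \frac{125 \pi e^{- \frac{6 \sqrt{2} \left|{\omega}\right|}{5}} \sin{\left(\frac{6 \sqrt{2} \left|{\omega}\right|}{5} + \frac{\pi}{4} \right)}}{864}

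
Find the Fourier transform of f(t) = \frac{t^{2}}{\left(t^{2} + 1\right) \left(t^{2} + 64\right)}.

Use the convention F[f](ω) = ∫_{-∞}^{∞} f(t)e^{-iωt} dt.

F(ω) = \frac{\pi \left(8 - e^{7 \left|{\omega}\right|}\right) e^{- 8 \left|{\omega}\right|}}{63}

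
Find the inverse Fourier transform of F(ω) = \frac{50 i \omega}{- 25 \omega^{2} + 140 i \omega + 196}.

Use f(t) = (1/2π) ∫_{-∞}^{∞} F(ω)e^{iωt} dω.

f(t) = 2 \left(1 - \frac{14 t}{5}\right) e^{- \frac{14 t}{5}} u\left(t\right)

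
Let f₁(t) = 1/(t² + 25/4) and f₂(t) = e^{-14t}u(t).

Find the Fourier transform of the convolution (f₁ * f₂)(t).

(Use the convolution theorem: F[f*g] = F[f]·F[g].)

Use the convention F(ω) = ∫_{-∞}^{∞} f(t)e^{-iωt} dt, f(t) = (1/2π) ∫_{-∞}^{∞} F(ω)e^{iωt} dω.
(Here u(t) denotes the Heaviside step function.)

F[f₁*f₂](ω) = \frac{2 \pi e^{- \frac{5 \left|{\omega}\right|}{2}}}{5 \left(i \omega + 14\right)}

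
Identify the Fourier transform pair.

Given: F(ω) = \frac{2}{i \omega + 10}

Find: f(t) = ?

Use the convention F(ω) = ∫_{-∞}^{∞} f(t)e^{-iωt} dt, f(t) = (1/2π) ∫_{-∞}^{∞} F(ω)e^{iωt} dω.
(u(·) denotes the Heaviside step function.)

f(t) = 2 e^{- 10 t} u\left(t\right)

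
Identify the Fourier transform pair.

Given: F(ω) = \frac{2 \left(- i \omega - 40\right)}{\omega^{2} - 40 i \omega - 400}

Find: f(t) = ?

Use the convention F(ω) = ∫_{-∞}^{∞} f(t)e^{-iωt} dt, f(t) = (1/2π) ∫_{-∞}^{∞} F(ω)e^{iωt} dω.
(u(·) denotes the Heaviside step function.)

f(t) = 2 \left(20 t + 1\right) e^{- 20 t} u\left(t\right)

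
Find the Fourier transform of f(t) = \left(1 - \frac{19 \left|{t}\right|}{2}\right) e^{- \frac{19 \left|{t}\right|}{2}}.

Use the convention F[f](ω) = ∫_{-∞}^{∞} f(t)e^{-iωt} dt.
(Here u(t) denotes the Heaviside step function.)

F(ω) = \frac{608 \omega^{2}}{\left(4 \omega^{2} + 361\right)^{2}}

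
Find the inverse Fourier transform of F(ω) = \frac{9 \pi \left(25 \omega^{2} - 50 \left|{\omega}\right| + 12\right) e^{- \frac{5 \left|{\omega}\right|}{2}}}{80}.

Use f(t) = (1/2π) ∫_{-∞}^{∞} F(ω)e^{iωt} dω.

f(t) = \frac{9 t^{4}}{\left(t^{2} + \frac{25}{4}\right)^{3}}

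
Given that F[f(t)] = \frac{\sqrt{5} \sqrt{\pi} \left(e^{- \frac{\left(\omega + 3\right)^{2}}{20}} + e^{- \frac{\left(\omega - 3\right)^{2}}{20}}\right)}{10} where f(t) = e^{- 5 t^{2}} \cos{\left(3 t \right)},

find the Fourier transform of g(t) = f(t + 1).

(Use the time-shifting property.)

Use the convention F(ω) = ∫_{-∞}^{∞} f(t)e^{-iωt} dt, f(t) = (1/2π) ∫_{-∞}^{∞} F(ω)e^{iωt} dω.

F[g](ω) = \frac{\sqrt{5} \sqrt{\pi} \left(e^{\frac{3 \omega}{5}} + 1\right) e^{- \frac{\omega^{2}}{20} - \frac{3 \omega}{10} + i \omega - \frac{9}{20}}}{10}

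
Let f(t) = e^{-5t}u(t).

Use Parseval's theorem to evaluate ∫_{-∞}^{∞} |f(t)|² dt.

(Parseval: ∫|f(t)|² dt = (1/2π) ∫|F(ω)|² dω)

∫|f(t)|² dt = \frac{1}{10}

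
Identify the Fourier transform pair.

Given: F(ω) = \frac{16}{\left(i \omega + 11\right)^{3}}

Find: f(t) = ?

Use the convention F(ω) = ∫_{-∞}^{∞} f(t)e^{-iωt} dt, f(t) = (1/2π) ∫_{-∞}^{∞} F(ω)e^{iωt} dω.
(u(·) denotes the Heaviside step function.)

f(t) = 8 t^{2} e^{- 11 t} u\left(t\right)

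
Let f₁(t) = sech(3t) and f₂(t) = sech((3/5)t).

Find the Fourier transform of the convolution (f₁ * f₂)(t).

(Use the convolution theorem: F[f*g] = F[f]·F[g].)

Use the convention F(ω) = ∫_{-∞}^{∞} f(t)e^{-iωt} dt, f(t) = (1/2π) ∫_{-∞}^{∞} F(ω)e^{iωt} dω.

F[f₁*f₂](ω) = \frac{10 \pi^{2}}{9 \left(\cosh{\left(\frac{2 \pi \omega}{3} \right)} + \cosh{\left(\pi \omega \right)}\right)}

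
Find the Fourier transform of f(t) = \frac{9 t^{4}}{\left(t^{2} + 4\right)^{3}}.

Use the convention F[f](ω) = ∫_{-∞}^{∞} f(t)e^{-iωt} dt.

F(ω) = \frac{9 \pi \left(4 \omega^{2} - 10 \left|{\omega}\right| + 3\right) e^{- 2 \left|{\omega}\right|}}{16}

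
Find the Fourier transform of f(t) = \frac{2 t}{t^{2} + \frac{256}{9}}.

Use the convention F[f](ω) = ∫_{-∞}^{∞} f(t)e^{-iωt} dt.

F(ω) = - 2 i \pi e^{- \frac{16 \left|{\omega}\right|}{3}} \operatorname{sign}{\left(\omega \right)}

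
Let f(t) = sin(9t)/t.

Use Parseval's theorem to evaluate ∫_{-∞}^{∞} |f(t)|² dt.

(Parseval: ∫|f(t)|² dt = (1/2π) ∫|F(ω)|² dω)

∫|f(t)|² dt = 9 \pi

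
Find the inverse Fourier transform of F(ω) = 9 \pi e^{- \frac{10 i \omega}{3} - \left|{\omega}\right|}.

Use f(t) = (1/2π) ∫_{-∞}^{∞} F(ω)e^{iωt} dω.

f(t) = \frac{9}{\left(t - \frac{10}{3}\right)^{2} + 1}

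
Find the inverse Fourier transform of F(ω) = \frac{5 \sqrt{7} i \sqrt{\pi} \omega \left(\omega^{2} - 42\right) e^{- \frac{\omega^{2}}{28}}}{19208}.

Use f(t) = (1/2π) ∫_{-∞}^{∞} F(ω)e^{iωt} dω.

f(t) = 5 t^{3} e^{- 7 t^{2}}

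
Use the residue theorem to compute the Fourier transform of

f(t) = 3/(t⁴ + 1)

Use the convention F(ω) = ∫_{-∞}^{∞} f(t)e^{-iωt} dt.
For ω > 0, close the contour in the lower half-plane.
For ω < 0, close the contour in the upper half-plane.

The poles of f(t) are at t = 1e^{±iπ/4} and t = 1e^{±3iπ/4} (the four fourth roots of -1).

Let g(z) = f(z)e^{-iωz}; for large |z| the factor e^{-iωz} decays in the lower half-plane when ω > 0 and in the upper half-plane when ω < 0.

Case ω > 0 (lower half-plane, clockwise contour ⇒ F(ω) = -2πi·ΣRes):
  Res_{z = - \frac{\sqrt{2}}{2} - \frac{\sqrt{2} i}{2}} g(z) = \frac{3 \sqrt{2} i \left(1 - i\right) e^{\frac{\sqrt{2} \omega \left(-1 + i\right)}{2}}}{8}
  Res_{z = \frac{\sqrt{2}}{2} - \frac{\sqrt{2} i}{2}} g(z) = \frac{3 \sqrt{2} i \left(1 + i\right) e^{- \frac{\sqrt{2} \omega \left(1 + i\right)}{2}}}{8}
  F(ω) = -2πi·ΣRes = \frac{3 \sqrt{2} \pi \left(1 - i\right) \left(e^{\sqrt{2} i \omega} + i\right) e^{- \frac{\sqrt{2} \omega \left(1 + i\right)}{2}}}{4} = 3 \pi e^{- \frac{\sqrt{2} \omega}{2}} \sin{\left(\frac{\sqrt{2} \omega}{2} + \frac{\pi}{4} \right)}

Case ω < 0 (upper half-plane, counterclockwise contour ⇒ F(ω) = +2πi·ΣRes):
  Res_{z = \frac{\sqrt{2}}{2} + \frac{\sqrt{2} i}{2}} g(z) = \frac{3 \sqrt{2} i \left(-1 + i\right) e^{\frac{\sqrt{2} \omega \left(1 - i\right)}{2}}}{8}
  Res_{z = - \frac{\sqrt{2}}{2} + \frac{\sqrt{2} i}{2}} g(z) = \frac{3 \sqrt{2} \left(1 - i\right) e^{\frac{\sqrt{2} \omega \left(1 + i\right)}{2}}}{8}
  F(ω) = 2πi·ΣRes = - \frac{3 \sqrt{2} i \pi \left(i \left(1 - i\right) e^{\frac{\sqrt{2} \omega \left(1 - i\right)}{2}} - \left(1 - i\right) e^{\frac{\sqrt{2} \omega \left(1 + i\right)}{2}}\right)}{4} = 3 \pi e^{\frac{\sqrt{2} \omega}{2}} \cos{\left(\frac{\sqrt{2} \omega}{2} + \frac{\pi}{4} \right)}

Both cases combine into a single formula in |ω|:

F(ω) = 3 \pi e^{- \frac{\sqrt{2} \left|{\omega}\right|}{2}} \sin{\left(\frac{\sqrt{2} \left|{\omega}\right|}{2} + \frac{\pi}{4} \right)}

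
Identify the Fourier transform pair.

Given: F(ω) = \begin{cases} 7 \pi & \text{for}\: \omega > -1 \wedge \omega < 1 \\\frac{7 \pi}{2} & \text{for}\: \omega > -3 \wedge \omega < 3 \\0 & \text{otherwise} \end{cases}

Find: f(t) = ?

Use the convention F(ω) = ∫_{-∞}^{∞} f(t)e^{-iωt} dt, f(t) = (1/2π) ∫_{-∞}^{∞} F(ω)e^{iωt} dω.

f(t) = \frac{7 \sin{\left(2 t \right)} \cos{\left(t \right)}}{t}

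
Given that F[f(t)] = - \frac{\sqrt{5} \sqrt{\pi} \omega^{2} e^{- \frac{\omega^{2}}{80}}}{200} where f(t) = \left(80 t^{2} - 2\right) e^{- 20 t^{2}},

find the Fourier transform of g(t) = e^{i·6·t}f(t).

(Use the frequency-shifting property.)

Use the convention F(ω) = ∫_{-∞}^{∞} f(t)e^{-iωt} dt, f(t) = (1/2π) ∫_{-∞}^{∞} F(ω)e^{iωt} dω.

F[g](ω) = - \frac{\sqrt{5} \sqrt{\pi} \left(\omega - 6\right)^{2} e^{- \frac{\left(\omega - 6\right)^{2}}{80}}}{200}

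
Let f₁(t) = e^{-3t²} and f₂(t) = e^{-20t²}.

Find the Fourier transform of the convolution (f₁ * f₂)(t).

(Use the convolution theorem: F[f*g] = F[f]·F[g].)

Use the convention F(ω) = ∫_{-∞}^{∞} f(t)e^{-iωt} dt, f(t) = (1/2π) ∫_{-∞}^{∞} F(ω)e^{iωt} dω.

F[f₁*f₂](ω) = \frac{\sqrt{15} \pi e^{- \frac{23 \omega^{2}}{240}}}{30}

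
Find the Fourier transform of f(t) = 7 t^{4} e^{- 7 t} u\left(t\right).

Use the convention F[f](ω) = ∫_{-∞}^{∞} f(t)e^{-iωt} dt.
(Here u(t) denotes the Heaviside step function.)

F(ω) = \frac{168}{\left(i \omega + 7\right)^{5}}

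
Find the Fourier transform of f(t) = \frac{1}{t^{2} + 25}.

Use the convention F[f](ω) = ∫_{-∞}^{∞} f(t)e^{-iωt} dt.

F(ω) = \frac{\pi e^{- 5 \left|{\omega}\right|}}{5}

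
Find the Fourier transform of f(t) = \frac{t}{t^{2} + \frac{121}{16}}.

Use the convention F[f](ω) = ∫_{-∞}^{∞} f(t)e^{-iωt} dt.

F(ω) = - i \pi e^{- \frac{11 \left|{\omega}\right|}{4}} \operatorname{sign}{\left(\omega \right)}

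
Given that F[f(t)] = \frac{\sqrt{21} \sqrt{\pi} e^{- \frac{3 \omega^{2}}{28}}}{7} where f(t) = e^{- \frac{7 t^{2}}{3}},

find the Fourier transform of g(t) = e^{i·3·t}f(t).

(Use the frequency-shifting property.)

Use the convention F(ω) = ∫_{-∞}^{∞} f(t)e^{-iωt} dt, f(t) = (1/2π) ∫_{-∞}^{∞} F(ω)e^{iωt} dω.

F[g](ω) = \frac{\sqrt{21} \sqrt{\pi} e^{- \frac{3 \left(\omega - 3\right)^{2}}{28}}}{7}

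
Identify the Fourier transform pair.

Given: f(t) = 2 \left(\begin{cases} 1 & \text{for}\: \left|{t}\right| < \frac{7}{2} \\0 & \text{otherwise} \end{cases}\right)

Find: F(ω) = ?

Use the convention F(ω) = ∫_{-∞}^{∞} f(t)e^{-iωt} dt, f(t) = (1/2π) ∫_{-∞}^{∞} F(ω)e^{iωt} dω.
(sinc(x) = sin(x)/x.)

F(ω) = 14 \operatorname{sinc}{\left(\frac{7 \omega}{2} \right)}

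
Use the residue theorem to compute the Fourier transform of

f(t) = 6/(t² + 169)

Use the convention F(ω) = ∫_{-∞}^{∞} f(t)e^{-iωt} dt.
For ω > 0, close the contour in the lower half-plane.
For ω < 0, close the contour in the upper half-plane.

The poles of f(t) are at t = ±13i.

Let g(z) = f(z)e^{-iωz}; for large |z| the factor e^{-iωz} decays in the lower half-plane when ω > 0 and in the upper half-plane when ω < 0.

Case ω > 0 (lower half-plane, clockwise contour ⇒ F(ω) = -2πi·ΣRes):
  Res_{z = - 13 i} g(z) = \frac{3 i e^{- 13 \omega}}{13}
  F(ω) = -2πi·ΣRes = \frac{6 \pi e^{- 13 \omega}}{13}

Case ω < 0 (upper half-plane, counterclockwise contour ⇒ F(ω) = +2πi·ΣRes):
  Res_{z = 13 i} g(z) = - \frac{3 i e^{13 \omega}}{13}
  F(ω) = 2πi·ΣRes = \frac{6 \pi e^{13 \omega}}{13}

Both cases combine into a single formula in |ω|:

F(ω) = \frac{6 \pi e^{- 13 \left|{\omega}\right|}}{13}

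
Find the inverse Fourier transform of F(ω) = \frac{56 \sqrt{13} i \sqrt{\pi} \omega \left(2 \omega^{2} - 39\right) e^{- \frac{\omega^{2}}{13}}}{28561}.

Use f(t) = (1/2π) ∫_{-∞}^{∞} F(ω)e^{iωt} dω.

f(t) = 7 t^{3} e^{- \frac{13 t^{2}}{4}}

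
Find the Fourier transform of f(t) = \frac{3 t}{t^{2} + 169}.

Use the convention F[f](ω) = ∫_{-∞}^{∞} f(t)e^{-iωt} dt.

F(ω) = - 3 i \pi e^{- 13 \left|{\omega}\right|} \operatorname{sign}{\left(\omega \right)}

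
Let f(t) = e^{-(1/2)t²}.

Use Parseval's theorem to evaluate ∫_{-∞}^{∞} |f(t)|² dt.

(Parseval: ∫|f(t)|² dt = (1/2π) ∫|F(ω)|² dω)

∫|f(t)|² dt = \sqrt{\pi}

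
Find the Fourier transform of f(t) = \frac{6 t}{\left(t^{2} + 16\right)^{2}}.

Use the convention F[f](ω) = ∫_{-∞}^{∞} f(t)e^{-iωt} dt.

F(ω) = - \frac{3 i \pi \omega e^{- 4 \left|{\omega}\right|}}{4}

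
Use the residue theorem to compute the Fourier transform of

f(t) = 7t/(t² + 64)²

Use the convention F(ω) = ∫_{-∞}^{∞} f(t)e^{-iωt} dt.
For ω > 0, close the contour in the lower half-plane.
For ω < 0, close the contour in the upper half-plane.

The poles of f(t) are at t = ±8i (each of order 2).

Let g(z) = f(z)e^{-iωz}; for large |z| the factor e^{-iωz} decays in the lower half-plane when ω > 0 and in the upper half-plane when ω < 0.

Case ω > 0 (lower half-plane, clockwise contour ⇒ F(ω) = -2πi·ΣRes):
  Res_{z = - 8 i} g(z) = \frac{7 \omega e^{- 8 \omega}}{32} (pole of order 2)
  F(ω) = -2πi·ΣRes = - \frac{7 i \pi \omega e^{- 8 \omega}}{16}

Case ω < 0 (upper half-plane, counterclockwise contour ⇒ F(ω) = +2πi·ΣRes):
  Res_{z = 8 i} g(z) = - \frac{7 \omega e^{8 \omega}}{32} (pole of order 2)
  F(ω) = 2πi·ΣRes = - \frac{7 i \pi \omega e^{8 \omega}}{16}

Both cases combine into a single formula in |ω|:

F(ω) = - \frac{7 i \pi \omega e^{- 8 \left|{\omega}\right|}}{16}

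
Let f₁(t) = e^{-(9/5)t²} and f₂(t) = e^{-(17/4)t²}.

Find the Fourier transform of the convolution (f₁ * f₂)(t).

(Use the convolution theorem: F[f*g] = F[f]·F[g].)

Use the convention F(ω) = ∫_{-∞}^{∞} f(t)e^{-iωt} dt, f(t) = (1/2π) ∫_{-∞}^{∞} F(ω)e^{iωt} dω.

F[f₁*f₂](ω) = \frac{2 \sqrt{85} \pi e^{- \frac{121 \omega^{2}}{612}}}{51}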